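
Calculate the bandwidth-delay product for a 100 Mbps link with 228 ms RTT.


BDP = bandwidth * RTT
= 100 Mbps * 228 ms
= 100 * 1e6 * 228 / 1000 bits
= 22800000 bits
= 2850000 bytes
= 2783.2031 KB
BDP = 22800000 bits (2850000 bytes)


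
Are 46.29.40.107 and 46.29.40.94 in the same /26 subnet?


Mask: 255.255.255.192
46.29.40.107 AND mask = 46.29.40.64
46.29.40.94 AND mask = 46.29.40.64
Yes, same subnet (46.29.40.64)


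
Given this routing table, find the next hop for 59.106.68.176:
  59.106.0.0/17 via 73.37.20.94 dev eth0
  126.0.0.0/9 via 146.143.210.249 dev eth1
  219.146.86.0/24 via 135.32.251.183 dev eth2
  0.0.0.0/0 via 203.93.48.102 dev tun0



Longest prefix match for 59.106.68.176:
  /17 59.106.0.0: MATCH
  /9 126.0.0.0: no
  /24 219.146.86.0: no
  /0 0.0.0.0: MATCH
Selected: next-hop 73.37.20.94 via eth0 (matched /17)


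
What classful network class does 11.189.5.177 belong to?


First octet: 11
Binary: 00001011
0xxxxxxx -> Class A (1-126)
Class A, default mask 255.0.0.0 (/8)


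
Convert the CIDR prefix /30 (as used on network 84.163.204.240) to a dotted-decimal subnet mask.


/30 means 30 network bits, 2 host bits
Binary: 11111111111111111111111111111100
Mask: 255.255.255.252


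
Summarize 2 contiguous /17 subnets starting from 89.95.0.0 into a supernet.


Original prefix: /17
Number of subnets: 2 = 2^1
New prefix = 17 - 1 = 16
Supernet: 89.95.0.0/16


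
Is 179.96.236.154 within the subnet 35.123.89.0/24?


Subnet network: 35.123.89.0
Test IP AND mask: 179.96.236.0
No, 179.96.236.154 is not in 35.123.89.0/24


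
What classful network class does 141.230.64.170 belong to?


First octet: 141
Binary: 10001101
10xxxxxx -> Class B (128-191)
Class B, default mask 255.255.0.0 (/16)


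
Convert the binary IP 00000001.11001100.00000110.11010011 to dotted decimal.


00000001 = 1
11001100 = 204
00000110 = 6
11010011 = 211
IP: 1.204.6.211


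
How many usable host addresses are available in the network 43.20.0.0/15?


Host bits = 32 - 15 = 17
Total addresses = 2^17 = 131072
Usable = total - 2 (network and broadcast)
Usable hosts: 131070


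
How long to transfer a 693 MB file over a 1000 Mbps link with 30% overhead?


Effective throughput = 1000 * (1 - 30/100) = 700 Mbps
File size in Mb = 693 * 8 = 5544 Mb
Time = 5544 / 700
Time = 7.92 seconds


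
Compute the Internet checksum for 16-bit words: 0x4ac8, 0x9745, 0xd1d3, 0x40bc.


Sum all words (with carry folding):
+ 0x4ac8 = 0x4ac8
+ 0x9745 = 0xe20d
+ 0xd1d3 = 0xb3e1
+ 0x40bc = 0xf49d
One's complement: ~0xf49d
Checksum = 0x0b62


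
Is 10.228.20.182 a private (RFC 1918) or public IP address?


RFC 1918 private ranges:
  10.0.0.0/8 (10.0.0.0 - 10.255.255.255)
  172.16.0.0/12 (172.16.0.0 - 172.31.255.255)
  192.168.0.0/16 (192.168.0.0 - 192.168.255.255)
Private (in 10.0.0.0/8)


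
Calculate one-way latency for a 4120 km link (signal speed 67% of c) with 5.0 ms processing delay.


Speed = 0.67 * 3e5 km/s = 201000 km/s
Propagation delay = 4120 / 201000 = 0.0205 s = 20.4975 ms
Processing delay = 5.0 ms
Total one-way latency = 25.4975 ms


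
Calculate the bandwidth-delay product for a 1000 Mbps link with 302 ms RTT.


BDP = bandwidth * RTT
= 1000 Mbps * 302 ms
= 1000 * 1e6 * 302 / 1000 bits
= 302000000 bits
= 37750000 bytes
= 36865.2344 KB
BDP = 302000000 bits (37750000 bytes)


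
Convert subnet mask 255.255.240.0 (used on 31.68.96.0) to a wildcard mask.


Subnet mask: 255.255.240.0
Wildcard = 255.255.255.255 - subnet mask
255 - 255 = 0
255 - 255 = 0
255 - 240 = 15
255 - 0 = 255
Wildcard: 0.0.15.255


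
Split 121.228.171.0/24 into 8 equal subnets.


New prefix = 24 + 3 = 27
Each subnet has 32 addresses
  121.228.171.0/27
  121.228.171.32/27
  121.228.171.64/27
  121.228.171.96/27
  121.228.171.128/27
  121.228.171.160/27
  121.228.171.192/27
  121.228.171.224/27
Subnets: 121.228.171.0/27, 121.228.171.32/27, 121.228.171.64/27, 121.228.171.96/27, 121.228.171.128/27, 121.228.171.160/27, 121.228.171.192/27, 121.228.171.224/27


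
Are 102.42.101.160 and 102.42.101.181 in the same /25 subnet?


Mask: 255.255.255.128
102.42.101.160 AND mask = 102.42.101.128
102.42.101.181 AND mask = 102.42.101.128
Yes, same subnet (102.42.101.128)


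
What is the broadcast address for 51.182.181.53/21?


Network: 51.182.176.0/21
Host bits = 11
Set all host bits to 1:
Broadcast: 51.182.183.255


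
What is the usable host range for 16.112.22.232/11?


Network: 16.96.0.0
Broadcast: 16.127.255.255
First usable = network + 1
Last usable = broadcast - 1
Range: 16.96.0.1 to 16.127.255.254


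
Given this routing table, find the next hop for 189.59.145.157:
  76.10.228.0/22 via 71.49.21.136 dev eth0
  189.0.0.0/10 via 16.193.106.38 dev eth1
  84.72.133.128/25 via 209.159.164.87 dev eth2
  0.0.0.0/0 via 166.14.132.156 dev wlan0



Longest prefix match for 189.59.145.157:
  /22 76.10.228.0: no
  /10 189.0.0.0: MATCH
  /25 84.72.133.128: no
  /0 0.0.0.0: MATCH
Selected: next-hop 16.193.106.38 via eth1 (matched /10)


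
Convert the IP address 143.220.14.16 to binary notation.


143 = 10001111
220 = 11011100
14 = 00001110
16 = 00010000
Binary: 10001111.11011100.00001110.00010000


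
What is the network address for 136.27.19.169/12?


IP:   10001000.00011011.00010011.10101001
Mask: 11111111.11110000.00000000.00000000
AND operation:
Net:  10001000.00010000.00000000.00000000
Network: 136.16.0.0/12


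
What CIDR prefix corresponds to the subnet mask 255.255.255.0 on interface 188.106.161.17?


Binary: 11111111.11111111.11111111.00000000
Count leading 1s
Prefix: /24


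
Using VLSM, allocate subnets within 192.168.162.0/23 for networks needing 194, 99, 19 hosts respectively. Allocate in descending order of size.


194 hosts -> /24 (254 usable): 192.168.162.0/24
99 hosts -> /25 (126 usable): 192.168.163.0/25
19 hosts -> /27 (30 usable): 192.168.163.128/27
Allocation: 192.168.162.0/24 (194 hosts, 254 usable); 192.168.163.0/25 (99 hosts, 126 usable); 192.168.163.128/27 (19 hosts, 30 usable)


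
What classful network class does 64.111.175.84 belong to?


First octet: 64
Binary: 01000000
0xxxxxxx -> Class A (1-126)
Class A, default mask 255.0.0.0 (/8)


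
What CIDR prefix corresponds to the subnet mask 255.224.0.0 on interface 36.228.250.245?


Binary: 11111111.11100000.00000000.00000000
Count leading 1s
Prefix: /11


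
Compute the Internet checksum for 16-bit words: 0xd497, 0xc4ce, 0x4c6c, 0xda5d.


Sum all words (with carry folding):
+ 0xd497 = 0xd497
+ 0xc4ce = 0x9966
+ 0x4c6c = 0xe5d2
+ 0xda5d = 0xc030
One's complement: ~0xc030
Checksum = 0x3fcf


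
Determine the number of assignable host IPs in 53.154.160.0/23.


Host bits = 32 - 23 = 9
Total addresses = 2^9 = 512
Usable = total - 2 (network and broadcast)
Usable hosts: 510


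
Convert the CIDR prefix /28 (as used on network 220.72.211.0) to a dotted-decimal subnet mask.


/28 means 28 network bits, 4 host bits
Binary: 11111111111111111111111111110000
Mask: 255.255.255.240


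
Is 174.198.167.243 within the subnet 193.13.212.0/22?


Subnet network: 193.13.212.0
Test IP AND mask: 174.198.164.0
No, 174.198.167.243 is not in 193.13.212.0/22


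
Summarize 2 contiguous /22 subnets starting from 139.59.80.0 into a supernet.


Original prefix: /22
Number of subnets: 2 = 2^1
New prefix = 22 - 1 = 21
Supernet: 139.59.80.0/21


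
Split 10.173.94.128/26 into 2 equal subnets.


New prefix = 26 + 1 = 27
Each subnet has 32 addresses
  10.173.94.128/27
  10.173.94.160/27
Subnets: 10.173.94.128/27, 10.173.94.160/27


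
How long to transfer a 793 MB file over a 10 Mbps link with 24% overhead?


Effective throughput = 10 * (1 - 24/100) = 7.6 Mbps
File size in Mb = 793 * 8 = 6344 Mb
Time = 6344 / 7.6
Time = 834.7368 seconds


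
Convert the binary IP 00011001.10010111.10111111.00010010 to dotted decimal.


00011001 = 25
10010111 = 151
10111111 = 191
00010010 = 18
IP: 25.151.191.18


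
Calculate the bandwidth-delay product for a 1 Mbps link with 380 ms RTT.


BDP = bandwidth * RTT
= 1 Mbps * 380 ms
= 1 * 1e6 * 380 / 1000 bits
= 380000 bits
= 47500 bytes
= 46.3867 KB
BDP = 380000 bits (47500 bytes)


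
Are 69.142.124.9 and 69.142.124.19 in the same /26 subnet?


Mask: 255.255.255.192
69.142.124.9 AND mask = 69.142.124.0
69.142.124.19 AND mask = 69.142.124.0
Yes, same subnet (69.142.124.0)


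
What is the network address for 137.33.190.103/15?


IP:   10001001.00100001.10111110.01100111
Mask: 11111111.11111110.00000000.00000000
AND operation:
Net:  10001001.00100000.00000000.00000000
Network: 137.32.0.0/15


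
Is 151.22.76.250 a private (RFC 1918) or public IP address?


RFC 1918 private ranges:
  10.0.0.0/8 (10.0.0.0 - 10.255.255.255)
  172.16.0.0/12 (172.16.0.0 - 172.31.255.255)
  192.168.0.0/16 (192.168.0.0 - 192.168.255.255)
Public (not in any RFC 1918 range)


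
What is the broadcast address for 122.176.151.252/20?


Network: 122.176.144.0/20
Host bits = 12
Set all host bits to 1:
Broadcast: 122.176.159.255


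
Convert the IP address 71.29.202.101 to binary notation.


71 = 01000111
29 = 00011101
202 = 11001010
101 = 01100101
Binary: 01000111.00011101.11001010.01100101


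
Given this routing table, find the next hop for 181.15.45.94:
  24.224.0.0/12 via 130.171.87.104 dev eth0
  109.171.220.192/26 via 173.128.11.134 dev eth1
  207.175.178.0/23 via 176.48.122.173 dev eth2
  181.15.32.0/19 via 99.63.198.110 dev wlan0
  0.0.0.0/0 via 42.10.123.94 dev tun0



Longest prefix match for 181.15.45.94:
  /12 24.224.0.0: no
  /26 109.171.220.192: no
  /23 207.175.178.0: no
  /19 181.15.32.0: MATCH
  /0 0.0.0.0: MATCH
Selected: next-hop 99.63.198.110 via wlan0 (matched /19)


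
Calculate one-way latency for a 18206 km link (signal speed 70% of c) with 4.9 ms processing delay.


Speed = 0.7 * 3e5 km/s = 210000 km/s
Propagation delay = 18206 / 210000 = 0.0867 s = 86.6952 ms
Processing delay = 4.9 ms
Total one-way latency = 91.5952 ms


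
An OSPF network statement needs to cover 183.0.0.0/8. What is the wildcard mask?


Subnet mask: 255.0.0.0
Wildcard = 255.255.255.255 - subnet mask
255 - 255 = 0
255 - 0 = 255
255 - 0 = 255
255 - 0 = 255
Wildcard: 0.255.255.255


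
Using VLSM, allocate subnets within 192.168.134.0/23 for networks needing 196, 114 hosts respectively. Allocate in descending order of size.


196 hosts -> /24 (254 usable): 192.168.134.0/24
114 hosts -> /25 (126 usable): 192.168.135.0/25
Allocation: 192.168.134.0/24 (196 hosts, 254 usable); 192.168.135.0/25 (114 hosts, 126 usable)


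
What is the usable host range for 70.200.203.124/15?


Network: 70.200.0.0
Broadcast: 70.201.255.255
First usable = network + 1
Last usable = broadcast - 1
Range: 70.200.0.1 to 70.201.255.254


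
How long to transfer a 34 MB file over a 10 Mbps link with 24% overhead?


Effective throughput = 10 * (1 - 24/100) = 7.6 Mbps
File size in Mb = 34 * 8 = 272 Mb
Time = 272 / 7.6
Time = 35.7895 seconds


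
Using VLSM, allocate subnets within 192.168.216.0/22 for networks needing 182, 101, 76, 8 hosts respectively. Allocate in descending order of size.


182 hosts -> /24 (254 usable): 192.168.216.0/24
101 hosts -> /25 (126 usable): 192.168.217.0/25
76 hosts -> /25 (126 usable): 192.168.217.128/25
8 hosts -> /28 (14 usable): 192.168.218.0/28
Allocation: 192.168.216.0/24 (182 hosts, 254 usable); 192.168.217.0/25 (101 hosts, 126 usable); 192.168.217.128/25 (76 hosts, 126 usable); 192.168.218.0/28 (8 hosts, 14 usable)


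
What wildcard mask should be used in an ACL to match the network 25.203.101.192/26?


Subnet mask: 255.255.255.192
Wildcard = 255.255.255.255 - subnet mask
255 - 255 = 0
255 - 255 = 0
255 - 255 = 0
255 - 192 = 63
Wildcard: 0.0.0.63


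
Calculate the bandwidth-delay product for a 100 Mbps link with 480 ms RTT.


BDP = bandwidth * RTT
= 100 Mbps * 480 ms
= 100 * 1e6 * 480 / 1000 bits
= 48000000 bits
= 6000000 bytes
= 5859.375 KB
BDP = 48000000 bits (6000000 bytes)


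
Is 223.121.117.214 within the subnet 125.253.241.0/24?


Subnet network: 125.253.241.0
Test IP AND mask: 223.121.117.0
No, 223.121.117.214 is not in 125.253.241.0/24


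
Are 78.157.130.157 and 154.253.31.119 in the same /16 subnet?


Mask: 255.255.0.0
78.157.130.157 AND mask = 78.157.0.0
154.253.31.119 AND mask = 154.253.0.0
No, different subnets (78.157.0.0 vs 154.253.0.0)


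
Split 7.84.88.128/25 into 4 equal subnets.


New prefix = 25 + 2 = 27
Each subnet has 32 addresses
  7.84.88.128/27
  7.84.88.160/27
  7.84.88.192/27
  7.84.88.224/27
Subnets: 7.84.88.128/27, 7.84.88.160/27, 7.84.88.192/27, 7.84.88.224/27


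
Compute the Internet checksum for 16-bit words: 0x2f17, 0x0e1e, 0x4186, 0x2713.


Sum all words (with carry folding):
+ 0x2f17 = 0x2f17
+ 0x0e1e = 0x3d35
+ 0x4186 = 0x7ebb
+ 0x2713 = 0xa5ce
One's complement: ~0xa5ce
Checksum = 0x5a31


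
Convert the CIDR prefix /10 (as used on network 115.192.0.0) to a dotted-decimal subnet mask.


/10 means 10 network bits, 22 host bits
Binary: 11111111110000000000000000000000
Mask: 255.192.0.0


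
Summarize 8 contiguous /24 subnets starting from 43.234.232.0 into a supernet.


Original prefix: /24
Number of subnets: 8 = 2^3
New prefix = 24 - 3 = 21
Supernet: 43.234.232.0/21


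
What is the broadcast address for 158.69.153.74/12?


Network: 158.64.0.0/12
Host bits = 20
Set all host bits to 1:
Broadcast: 158.79.255.255


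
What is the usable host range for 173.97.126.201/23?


Network: 173.97.126.0
Broadcast: 173.97.127.255
First usable = network + 1
Last usable = broadcast - 1
Range: 173.97.126.1 to 173.97.127.254


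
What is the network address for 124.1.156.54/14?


IP:   01111100.00000001.10011100.00110110
Mask: 11111111.11111100.00000000.00000000
AND operation:
Net:  01111100.00000000.00000000.00000000
Network: 124.0.0.0/14


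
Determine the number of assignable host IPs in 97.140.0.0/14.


Host bits = 32 - 14 = 18
Total addresses = 2^18 = 262144
Usable = total - 2 (network and broadcast)
Usable hosts: 262142


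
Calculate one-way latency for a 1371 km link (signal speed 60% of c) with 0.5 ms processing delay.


Speed = 0.6 * 3e5 km/s = 180000 km/s
Propagation delay = 1371 / 180000 = 0.0076 s = 7.6167 ms
Processing delay = 0.5 ms
Total one-way latency = 8.1167 ms


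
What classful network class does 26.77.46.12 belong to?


First octet: 26
Binary: 00011010
0xxxxxxx -> Class A (1-126)
Class A, default mask 255.0.0.0 (/8)


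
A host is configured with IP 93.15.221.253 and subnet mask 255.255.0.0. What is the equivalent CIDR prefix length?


Binary: 11111111.11111111.00000000.00000000
Count leading 1s
Prefix: /16


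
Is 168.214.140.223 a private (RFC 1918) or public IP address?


RFC 1918 private ranges:
  10.0.0.0/8 (10.0.0.0 - 10.255.255.255)
  172.16.0.0/12 (172.16.0.0 - 172.31.255.255)
  192.168.0.0/16 (192.168.0.0 - 192.168.255.255)
Public (not in any RFC 1918 range)


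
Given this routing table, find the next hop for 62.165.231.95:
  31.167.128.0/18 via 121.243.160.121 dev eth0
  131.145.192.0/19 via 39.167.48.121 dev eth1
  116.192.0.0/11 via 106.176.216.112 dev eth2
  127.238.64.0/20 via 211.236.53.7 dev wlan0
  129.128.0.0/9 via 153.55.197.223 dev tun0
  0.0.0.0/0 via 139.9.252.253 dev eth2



Longest prefix match for 62.165.231.95:
  /18 31.167.128.0: no
  /19 131.145.192.0: no
  /11 116.192.0.0: no
  /20 127.238.64.0: no
  /9 129.128.0.0: no
  /0 0.0.0.0: MATCH
Selected: next-hop 139.9.252.253 via eth2 (matched /0)


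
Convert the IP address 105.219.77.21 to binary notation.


105 = 01101001
219 = 11011011
77 = 01001101
21 = 00010101
Binary: 01101001.11011011.01001101.00010101


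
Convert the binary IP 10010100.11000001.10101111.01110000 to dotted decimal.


10010100 = 148
11000001 = 193
10101111 = 175
01110000 = 112
IP: 148.193.175.112


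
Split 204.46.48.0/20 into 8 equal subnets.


New prefix = 20 + 3 = 23
Each subnet has 512 addresses
  204.46.48.0/23
  204.46.50.0/23
  204.46.52.0/23
  204.46.54.0/23
  204.46.56.0/23
  204.46.58.0/23
  204.46.60.0/23
  204.46.62.0/23
Subnets: 204.46.48.0/23, 204.46.50.0/23, 204.46.52.0/23, 204.46.54.0/23, 204.46.56.0/23, 204.46.58.0/23, 204.46.60.0/23, 204.46.62.0/23


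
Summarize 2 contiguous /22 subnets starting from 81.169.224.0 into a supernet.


Original prefix: /22
Number of subnets: 2 = 2^1
New prefix = 22 - 1 = 21
Supernet: 81.169.224.0/21


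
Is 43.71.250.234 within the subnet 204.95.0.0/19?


Subnet network: 204.95.0.0
Test IP AND mask: 43.71.224.0
No, 43.71.250.234 is not in 204.95.0.0/19


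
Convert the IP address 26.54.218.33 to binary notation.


26 = 00011010
54 = 00110110
218 = 11011010
33 = 00100001
Binary: 00011010.00110110.11011010.00100001


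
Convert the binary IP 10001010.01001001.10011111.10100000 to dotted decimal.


10001010 = 138
01001001 = 73
10011111 = 159
10100000 = 160
IP: 138.73.159.160


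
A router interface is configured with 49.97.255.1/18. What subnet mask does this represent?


/18 means 18 network bits, 14 host bits
Binary: 11111111111111111100000000000000
Mask: 255.255.192.0


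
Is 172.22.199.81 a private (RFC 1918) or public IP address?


RFC 1918 private ranges:
  10.0.0.0/8 (10.0.0.0 - 10.255.255.255)
  172.16.0.0/12 (172.16.0.0 - 172.31.255.255)
  192.168.0.0/16 (192.168.0.0 - 192.168.255.255)
Private (in 172.16.0.0/12)


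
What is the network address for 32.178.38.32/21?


IP:   00100000.10110010.00100110.00100000
Mask: 11111111.11111111.11111000.00000000
AND operation:
Net:  00100000.10110010.00100000.00000000
Network: 32.178.32.0/21


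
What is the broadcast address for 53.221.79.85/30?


Network: 53.221.79.84/30
Host bits = 2
Set all host bits to 1:
Broadcast: 53.221.79.87


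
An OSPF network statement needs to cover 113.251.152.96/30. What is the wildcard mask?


Subnet mask: 255.255.255.252
Wildcard = 255.255.255.255 - subnet mask
255 - 255 = 0
255 - 255 = 0
255 - 255 = 0
255 - 252 = 3
Wildcard: 0.0.0.3


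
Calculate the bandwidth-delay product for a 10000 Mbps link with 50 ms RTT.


BDP = bandwidth * RTT
= 10000 Mbps * 50 ms
= 10000 * 1e6 * 50 / 1000 bits
= 500000000 bits
= 62500000 bytes
= 61035.1562 KB
BDP = 500000000 bits (62500000 bytes)


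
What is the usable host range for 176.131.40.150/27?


Network: 176.131.40.128
Broadcast: 176.131.40.159
First usable = network + 1
Last usable = broadcast - 1
Range: 176.131.40.129 to 176.131.40.158


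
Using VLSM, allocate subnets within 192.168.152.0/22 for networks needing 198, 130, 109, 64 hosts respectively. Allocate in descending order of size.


198 hosts -> /24 (254 usable): 192.168.152.0/24
130 hosts -> /24 (254 usable): 192.168.153.0/24
109 hosts -> /25 (126 usable): 192.168.154.0/25
64 hosts -> /25 (126 usable): 192.168.154.128/25
Allocation: 192.168.152.0/24 (198 hosts, 254 usable); 192.168.153.0/24 (130 hosts, 254 usable); 192.168.154.0/25 (109 hosts, 126 usable); 192.168.154.128/25 (64 hosts, 126 usable)


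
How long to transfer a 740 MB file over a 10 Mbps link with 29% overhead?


Effective throughput = 10 * (1 - 29/100) = 7.1 Mbps
File size in Mb = 740 * 8 = 5920 Mb
Time = 5920 / 7.1
Time = 833.8028 seconds


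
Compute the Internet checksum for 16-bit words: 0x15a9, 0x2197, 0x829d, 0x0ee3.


Sum all words (with carry folding):
+ 0x15a9 = 0x15a9
+ 0x2197 = 0x3740
+ 0x829d = 0xb9dd
+ 0x0ee3 = 0xc8c0
One's complement: ~0xc8c0
Checksum = 0x373f


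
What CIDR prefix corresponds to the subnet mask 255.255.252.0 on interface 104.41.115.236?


Binary: 11111111.11111111.11111100.00000000
Count leading 1s
Prefix: /22


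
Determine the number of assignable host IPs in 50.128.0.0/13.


Host bits = 32 - 13 = 19
Total addresses = 2^19 = 524288
Usable = total - 2 (network and broadcast)
Usable hosts: 524286


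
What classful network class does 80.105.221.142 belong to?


First octet: 80
Binary: 01010000
0xxxxxxx -> Class A (1-126)
Class A, default mask 255.0.0.0 (/8)


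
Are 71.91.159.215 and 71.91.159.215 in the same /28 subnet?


Mask: 255.255.255.240
71.91.159.215 AND mask = 71.91.159.208
71.91.159.215 AND mask = 71.91.159.208
Yes, same subnet (71.91.159.208)


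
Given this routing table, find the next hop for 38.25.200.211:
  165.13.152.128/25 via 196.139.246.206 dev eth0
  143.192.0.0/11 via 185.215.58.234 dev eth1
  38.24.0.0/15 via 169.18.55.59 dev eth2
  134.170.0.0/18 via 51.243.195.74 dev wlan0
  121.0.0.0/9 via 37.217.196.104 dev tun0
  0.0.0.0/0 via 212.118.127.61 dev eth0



Longest prefix match for 38.25.200.211:
  /25 165.13.152.128: no
  /11 143.192.0.0: no
  /15 38.24.0.0: MATCH
  /18 134.170.0.0: no
  /9 121.0.0.0: no
  /0 0.0.0.0: MATCH
Selected: next-hop 169.18.55.59 via eth2 (matched /15)


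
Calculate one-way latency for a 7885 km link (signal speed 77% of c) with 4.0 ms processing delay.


Speed = 0.77 * 3e5 km/s = 231000 km/s
Propagation delay = 7885 / 231000 = 0.0341 s = 34.1342 ms
Processing delay = 4.0 ms
Total one-way latency = 38.1342 ms


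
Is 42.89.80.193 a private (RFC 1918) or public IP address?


RFC 1918 private ranges:
  10.0.0.0/8 (10.0.0.0 - 10.255.255.255)
  172.16.0.0/12 (172.16.0.0 - 172.31.255.255)
  192.168.0.0/16 (192.168.0.0 - 192.168.255.255)
Public (not in any RFC 1918 range)


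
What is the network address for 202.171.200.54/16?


IP:   11001010.10101011.11001000.00110110
Mask: 11111111.11111111.00000000.00000000
AND operation:
Net:  11001010.10101011.00000000.00000000
Network: 202.171.0.0/16


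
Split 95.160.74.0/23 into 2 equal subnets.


New prefix = 23 + 1 = 24
Each subnet has 256 addresses
  95.160.74.0/24
  95.160.75.0/24
Subnets: 95.160.74.0/24, 95.160.75.0/24


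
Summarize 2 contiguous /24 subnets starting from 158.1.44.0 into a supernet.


Original prefix: /24
Number of subnets: 2 = 2^1
New prefix = 24 - 1 = 23
Supernet: 158.1.44.0/23


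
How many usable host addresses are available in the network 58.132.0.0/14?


Host bits = 32 - 14 = 18
Total addresses = 2^18 = 262144
Usable = total - 2 (network and broadcast)
Usable hosts: 262142


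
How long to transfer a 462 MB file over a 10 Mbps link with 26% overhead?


Effective throughput = 10 * (1 - 26/100) = 7.4 Mbps
File size in Mb = 462 * 8 = 3696 Mb
Time = 3696 / 7.4
Time = 499.4595 seconds


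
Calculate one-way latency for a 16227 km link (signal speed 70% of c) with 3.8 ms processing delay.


Speed = 0.7 * 3e5 km/s = 210000 km/s
Propagation delay = 16227 / 210000 = 0.0773 s = 77.2714 ms
Processing delay = 3.8 ms
Total one-way latency = 81.0714 ms


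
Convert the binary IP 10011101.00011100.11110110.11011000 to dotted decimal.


10011101 = 157
00011100 = 28
11110110 = 246
11011000 = 216
IP: 157.28.246.216


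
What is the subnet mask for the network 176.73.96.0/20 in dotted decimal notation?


/20 means 20 network bits, 12 host bits
Binary: 11111111111111111111000000000000
Mask: 255.255.240.0


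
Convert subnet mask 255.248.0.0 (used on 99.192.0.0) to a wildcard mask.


Subnet mask: 255.248.0.0
Wildcard = 255.255.255.255 - subnet mask
255 - 255 = 0
255 - 248 = 7
255 - 0 = 255
255 - 0 = 255
Wildcard: 0.7.255.255


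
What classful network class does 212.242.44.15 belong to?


First octet: 212
Binary: 11010100
110xxxxx -> Class C (192-223)
Class C, default mask 255.255.255.0 (/24)


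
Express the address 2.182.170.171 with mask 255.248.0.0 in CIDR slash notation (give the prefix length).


Binary: 11111111.11111000.00000000.00000000
Count leading 1s
Prefix: /13


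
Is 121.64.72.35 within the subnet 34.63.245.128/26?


Subnet network: 34.63.245.128
Test IP AND mask: 121.64.72.0
No, 121.64.72.35 is not in 34.63.245.128/26


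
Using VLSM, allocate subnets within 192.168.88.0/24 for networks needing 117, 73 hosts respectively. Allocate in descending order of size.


117 hosts -> /25 (126 usable): 192.168.88.0/25
73 hosts -> /25 (126 usable): 192.168.88.128/25
Allocation: 192.168.88.0/25 (117 hosts, 126 usable); 192.168.88.128/25 (73 hosts, 126 usable)


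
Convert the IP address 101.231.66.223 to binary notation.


101 = 01100101
231 = 11100111
66 = 01000010
223 = 11011111
Binary: 01100101.11100111.01000010.11011111


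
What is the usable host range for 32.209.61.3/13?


Network: 32.208.0.0
Broadcast: 32.215.255.255
First usable = network + 1
Last usable = broadcast - 1
Range: 32.208.0.1 to 32.215.255.254


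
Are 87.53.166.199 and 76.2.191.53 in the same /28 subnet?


Mask: 255.255.255.240
87.53.166.199 AND mask = 87.53.166.192
76.2.191.53 AND mask = 76.2.191.48
No, different subnets (87.53.166.192 vs 76.2.191.48)


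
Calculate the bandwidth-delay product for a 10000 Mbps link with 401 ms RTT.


BDP = bandwidth * RTT
= 10000 Mbps * 401 ms
= 10000 * 1e6 * 401 / 1000 bits
= 4010000000 bits
= 501250000 bytes
= 489501.9531 KB
BDP = 4010000000 bits (501250000 bytes)


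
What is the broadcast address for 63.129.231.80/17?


Network: 63.129.128.0/17
Host bits = 15
Set all host bits to 1:
Broadcast: 63.129.255.255


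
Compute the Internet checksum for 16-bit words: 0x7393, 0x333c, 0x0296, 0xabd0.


Sum all words (with carry folding):
+ 0x7393 = 0x7393
+ 0x333c = 0xa6cf
+ 0x0296 = 0xa965
+ 0xabd0 = 0x5536
One's complement: ~0x5536
Checksum = 0xaac9


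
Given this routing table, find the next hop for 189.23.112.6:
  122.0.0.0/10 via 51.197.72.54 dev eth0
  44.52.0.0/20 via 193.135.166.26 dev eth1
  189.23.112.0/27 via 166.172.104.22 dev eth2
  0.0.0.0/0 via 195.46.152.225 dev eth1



Longest prefix match for 189.23.112.6:
  /10 122.0.0.0: no
  /20 44.52.0.0: no
  /27 189.23.112.0: MATCH
  /0 0.0.0.0: MATCH
Selected: next-hop 166.172.104.22 via eth2 (matched /27)


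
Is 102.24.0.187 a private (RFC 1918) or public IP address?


RFC 1918 private ranges:
  10.0.0.0/8 (10.0.0.0 - 10.255.255.255)
  172.16.0.0/12 (172.16.0.0 - 172.31.255.255)
  192.168.0.0/16 (192.168.0.0 - 192.168.255.255)
Public (not in any RFC 1918 range)


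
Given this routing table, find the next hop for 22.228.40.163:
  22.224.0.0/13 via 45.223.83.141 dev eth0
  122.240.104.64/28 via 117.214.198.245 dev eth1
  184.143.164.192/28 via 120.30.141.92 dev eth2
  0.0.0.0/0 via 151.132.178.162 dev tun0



Longest prefix match for 22.228.40.163:
  /13 22.224.0.0: MATCH
  /28 122.240.104.64: no
  /28 184.143.164.192: no
  /0 0.0.0.0: MATCH
Selected: next-hop 45.223.83.141 via eth0 (matched /13)


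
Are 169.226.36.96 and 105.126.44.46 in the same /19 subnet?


Mask: 255.255.224.0
169.226.36.96 AND mask = 169.226.32.0
105.126.44.46 AND mask = 105.126.32.0
No, different subnets (169.226.32.0 vs 105.126.32.0)


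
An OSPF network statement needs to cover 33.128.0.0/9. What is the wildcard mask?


Subnet mask: 255.128.0.0
Wildcard = 255.255.255.255 - subnet mask
255 - 255 = 0
255 - 128 = 127
255 - 0 = 255
255 - 0 = 255
Wildcard: 0.127.255.255


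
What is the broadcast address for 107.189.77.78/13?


Network: 107.184.0.0/13
Host bits = 19
Set all host bits to 1:
Broadcast: 107.191.255.255


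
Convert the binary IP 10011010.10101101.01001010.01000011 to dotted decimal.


10011010 = 154
10101101 = 173
01001010 = 74
01000011 = 67
IP: 154.173.74.67


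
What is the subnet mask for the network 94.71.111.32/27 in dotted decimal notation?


/27 means 27 network bits, 5 host bits
Binary: 11111111111111111111111111100000
Mask: 255.255.255.224


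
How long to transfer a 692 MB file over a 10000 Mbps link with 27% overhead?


Effective throughput = 10000 * (1 - 27/100) = 7300 Mbps
File size in Mb = 692 * 8 = 5536 Mb
Time = 5536 / 7300
Time = 0.7584 seconds


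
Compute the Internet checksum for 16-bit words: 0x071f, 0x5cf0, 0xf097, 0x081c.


Sum all words (with carry folding):
+ 0x071f = 0x071f
+ 0x5cf0 = 0x640f
+ 0xf097 = 0x54a7
+ 0x081c = 0x5cc3
One's complement: ~0x5cc3
Checksum = 0xa33c


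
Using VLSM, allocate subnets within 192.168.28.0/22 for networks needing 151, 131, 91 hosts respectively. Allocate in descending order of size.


151 hosts -> /24 (254 usable): 192.168.28.0/24
131 hosts -> /24 (254 usable): 192.168.29.0/24
91 hosts -> /25 (126 usable): 192.168.30.0/25
Allocation: 192.168.28.0/24 (151 hosts, 254 usable); 192.168.29.0/24 (131 hosts, 254 usable); 192.168.30.0/25 (91 hosts, 126 usable)


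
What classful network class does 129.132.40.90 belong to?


First octet: 129
Binary: 10000001
10xxxxxx -> Class B (128-191)
Class B, default mask 255.255.0.0 (/16)


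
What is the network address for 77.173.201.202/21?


IP:   01001101.10101101.11001001.11001010
Mask: 11111111.11111111.11111000.00000000
AND operation:
Net:  01001101.10101101.11001000.00000000
Network: 77.173.200.0/21


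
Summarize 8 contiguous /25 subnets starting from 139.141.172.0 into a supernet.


Original prefix: /25
Number of subnets: 8 = 2^3
New prefix = 25 - 3 = 22
Supernet: 139.141.172.0/22


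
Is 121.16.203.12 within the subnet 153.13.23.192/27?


Subnet network: 153.13.23.192
Test IP AND mask: 121.16.203.0
No, 121.16.203.12 is not in 153.13.23.192/27


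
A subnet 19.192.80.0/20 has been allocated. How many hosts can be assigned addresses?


Host bits = 32 - 20 = 12
Total addresses = 2^12 = 4096
Usable = total - 2 (network and broadcast)
Usable hosts: 4094


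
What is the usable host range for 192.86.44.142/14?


Network: 192.84.0.0
Broadcast: 192.87.255.255
First usable = network + 1
Last usable = broadcast - 1
Range: 192.84.0.1 to 192.87.255.254


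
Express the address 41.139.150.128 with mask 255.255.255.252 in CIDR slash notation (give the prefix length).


Binary: 11111111.11111111.11111111.11111100
Count leading 1s
Prefix: /30


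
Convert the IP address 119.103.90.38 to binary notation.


119 = 01110111
103 = 01100111
90 = 01011010
38 = 00100110
Binary: 01110111.01100111.01011010.00100110


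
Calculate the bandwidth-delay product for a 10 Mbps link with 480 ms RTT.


BDP = bandwidth * RTT
= 10 Mbps * 480 ms
= 10 * 1e6 * 480 / 1000 bits
= 4800000 bits
= 600000 bytes
= 585.9375 KB
BDP = 4800000 bits (600000 bytes)


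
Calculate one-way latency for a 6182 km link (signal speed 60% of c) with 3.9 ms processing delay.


Speed = 0.6 * 3e5 km/s = 180000 km/s
Propagation delay = 6182 / 180000 = 0.0343 s = 34.3444 ms
Processing delay = 3.9 ms
Total one-way latency = 38.2444 ms


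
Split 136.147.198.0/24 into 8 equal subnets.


New prefix = 24 + 3 = 27
Each subnet has 32 addresses
  136.147.198.0/27
  136.147.198.32/27
  136.147.198.64/27
  136.147.198.96/27
  136.147.198.128/27
  136.147.198.160/27
  136.147.198.192/27
  136.147.198.224/27
Subnets: 136.147.198.0/27, 136.147.198.32/27, 136.147.198.64/27, 136.147.198.96/27, 136.147.198.128/27, 136.147.198.160/27, 136.147.198.192/27, 136.147.198.224/27


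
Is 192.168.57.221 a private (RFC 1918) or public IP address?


RFC 1918 private ranges:
  10.0.0.0/8 (10.0.0.0 - 10.255.255.255)
  172.16.0.0/12 (172.16.0.0 - 172.31.255.255)
  192.168.0.0/16 (192.168.0.0 - 192.168.255.255)
Private (in 192.168.0.0/16)


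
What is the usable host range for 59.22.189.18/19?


Network: 59.22.160.0
Broadcast: 59.22.191.255
First usable = network + 1
Last usable = broadcast - 1
Range: 59.22.160.1 to 59.22.191.254


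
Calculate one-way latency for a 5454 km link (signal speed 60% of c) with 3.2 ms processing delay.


Speed = 0.6 * 3e5 km/s = 180000 km/s
Propagation delay = 5454 / 180000 = 0.0303 s = 30.3 ms
Processing delay = 3.2 ms
Total one-way latency = 33.5 ms


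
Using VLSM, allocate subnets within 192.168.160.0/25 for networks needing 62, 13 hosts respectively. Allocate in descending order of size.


62 hosts -> /26 (62 usable): 192.168.160.0/26
13 hosts -> /28 (14 usable): 192.168.160.64/28
Allocation: 192.168.160.0/26 (62 hosts, 62 usable); 192.168.160.64/28 (13 hosts, 14 usable)


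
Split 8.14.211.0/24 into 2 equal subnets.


New prefix = 24 + 1 = 25
Each subnet has 128 addresses
  8.14.211.0/25
  8.14.211.128/25
Subnets: 8.14.211.0/25, 8.14.211.128/25


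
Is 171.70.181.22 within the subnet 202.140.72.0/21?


Subnet network: 202.140.72.0
Test IP AND mask: 171.70.176.0
No, 171.70.181.22 is not in 202.140.72.0/21


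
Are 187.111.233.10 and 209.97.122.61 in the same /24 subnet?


Mask: 255.255.255.0
187.111.233.10 AND mask = 187.111.233.0
209.97.122.61 AND mask = 209.97.122.0
No, different subnets (187.111.233.0 vs 209.97.122.0)


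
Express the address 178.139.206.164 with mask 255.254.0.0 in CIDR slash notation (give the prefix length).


Binary: 11111111.11111110.00000000.00000000
Count leading 1s
Prefix: /15


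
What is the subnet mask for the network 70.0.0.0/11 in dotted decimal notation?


/11 means 11 network bits, 21 host bits
Binary: 11111111111000000000000000000000
Mask: 255.224.0.0


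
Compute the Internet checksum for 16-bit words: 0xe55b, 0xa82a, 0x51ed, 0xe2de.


Sum all words (with carry folding):
+ 0xe55b = 0xe55b
+ 0xa82a = 0x8d86
+ 0x51ed = 0xdf73
+ 0xe2de = 0xc252
One's complement: ~0xc252
Checksum = 0x3dad


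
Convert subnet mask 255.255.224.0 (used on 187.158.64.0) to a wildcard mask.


Subnet mask: 255.255.224.0
Wildcard = 255.255.255.255 - subnet mask
255 - 255 = 0
255 - 255 = 0
255 - 224 = 31
255 - 0 = 255
Wildcard: 0.0.31.255


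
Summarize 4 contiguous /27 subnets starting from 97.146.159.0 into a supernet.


Original prefix: /27
Number of subnets: 4 = 2^2
New prefix = 27 - 2 = 25
Supernet: 97.146.159.0/25


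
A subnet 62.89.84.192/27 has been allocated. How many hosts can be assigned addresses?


Host bits = 32 - 27 = 5
Total addresses = 2^5 = 32
Usable = total - 2 (network and broadcast)
Usable hosts: 30


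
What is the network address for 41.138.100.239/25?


IP:   00101001.10001010.01100100.11101111
Mask: 11111111.11111111.11111111.10000000
AND operation:
Net:  00101001.10001010.01100100.10000000
Network: 41.138.100.128/25


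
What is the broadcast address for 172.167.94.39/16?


Network: 172.167.0.0/16
Host bits = 16
Set all host bits to 1:
Broadcast: 172.167.255.255


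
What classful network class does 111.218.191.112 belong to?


First octet: 111
Binary: 01101111
0xxxxxxx -> Class A (1-126)
Class A, default mask 255.0.0.0 (/8)


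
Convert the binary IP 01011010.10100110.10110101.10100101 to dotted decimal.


01011010 = 90
10100110 = 166
10110101 = 181
10100101 = 165
IP: 90.166.181.165


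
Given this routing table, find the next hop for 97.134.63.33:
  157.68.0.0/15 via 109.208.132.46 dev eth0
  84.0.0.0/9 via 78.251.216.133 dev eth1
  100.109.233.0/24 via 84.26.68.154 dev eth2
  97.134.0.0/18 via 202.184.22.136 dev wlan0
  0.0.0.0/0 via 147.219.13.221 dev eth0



Longest prefix match for 97.134.63.33:
  /15 157.68.0.0: no
  /9 84.0.0.0: no
  /24 100.109.233.0: no
  /18 97.134.0.0: MATCH
  /0 0.0.0.0: MATCH
Selected: next-hop 202.184.22.136 via wlan0 (matched /18)


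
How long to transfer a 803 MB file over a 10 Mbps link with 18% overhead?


Effective throughput = 10 * (1 - 18/100) = 8.2 Mbps
File size in Mb = 803 * 8 = 6424 Mb
Time = 6424 / 8.2
Time = 783.4146 seconds


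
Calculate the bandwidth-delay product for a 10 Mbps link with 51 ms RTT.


BDP = bandwidth * RTT
= 10 Mbps * 51 ms
= 10 * 1e6 * 51 / 1000 bits
= 510000 bits
= 63750 bytes
= 62.2559 KB
BDP = 510000 bits (63750 bytes)


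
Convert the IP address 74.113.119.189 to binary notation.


74 = 01001010
113 = 01110001
119 = 01110111
189 = 10111101
Binary: 01001010.01110001.01110111.10111101


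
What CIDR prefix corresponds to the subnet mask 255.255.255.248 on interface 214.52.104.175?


Binary: 11111111.11111111.11111111.11111000
Count leading 1s
Prefix: /29


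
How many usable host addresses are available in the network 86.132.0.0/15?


Host bits = 32 - 15 = 17
Total addresses = 2^17 = 131072
Usable = total - 2 (network and broadcast)
Usable hosts: 131070


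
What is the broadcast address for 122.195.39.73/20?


Network: 122.195.32.0/20
Host bits = 12
Set all host bits to 1:
Broadcast: 122.195.47.255


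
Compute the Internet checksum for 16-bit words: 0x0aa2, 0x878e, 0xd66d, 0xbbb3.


Sum all words (with carry folding):
+ 0x0aa2 = 0x0aa2
+ 0x878e = 0x9230
+ 0xd66d = 0x689e
+ 0xbbb3 = 0x2452
One's complement: ~0x2452
Checksum = 0xdbad


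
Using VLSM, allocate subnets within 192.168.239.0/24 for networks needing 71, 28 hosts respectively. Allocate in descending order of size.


71 hosts -> /25 (126 usable): 192.168.239.0/25
28 hosts -> /27 (30 usable): 192.168.239.128/27
Allocation: 192.168.239.0/25 (71 hosts, 126 usable); 192.168.239.128/27 (28 hosts, 30 usable)


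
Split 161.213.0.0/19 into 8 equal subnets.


New prefix = 19 + 3 = 22
Each subnet has 1024 addresses
  161.213.0.0/22
  161.213.4.0/22
  161.213.8.0/22
  161.213.12.0/22
  161.213.16.0/22
  161.213.20.0/22
  161.213.24.0/22
  161.213.28.0/22
Subnets: 161.213.0.0/22, 161.213.4.0/22, 161.213.8.0/22, 161.213.12.0/22, 161.213.16.0/22, 161.213.20.0/22, 161.213.24.0/22, 161.213.28.0/22


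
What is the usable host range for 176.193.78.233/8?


Network: 176.0.0.0
Broadcast: 176.255.255.255
First usable = network + 1
Last usable = broadcast - 1
Range: 176.0.0.1 to 176.255.255.254


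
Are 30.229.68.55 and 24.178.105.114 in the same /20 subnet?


Mask: 255.255.240.0
30.229.68.55 AND mask = 30.229.64.0
24.178.105.114 AND mask = 24.178.96.0
No, different subnets (30.229.64.0 vs 24.178.96.0)


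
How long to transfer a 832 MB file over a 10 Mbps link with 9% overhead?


Effective throughput = 10 * (1 - 9/100) = 9.1 Mbps
File size in Mb = 832 * 8 = 6656 Mb
Time = 6656 / 9.1
Time = 731.4286 seconds


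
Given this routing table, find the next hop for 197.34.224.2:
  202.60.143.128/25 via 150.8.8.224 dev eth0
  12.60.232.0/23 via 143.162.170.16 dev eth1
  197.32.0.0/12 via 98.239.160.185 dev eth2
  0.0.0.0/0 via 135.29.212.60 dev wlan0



Longest prefix match for 197.34.224.2:
  /25 202.60.143.128: no
  /23 12.60.232.0: no
  /12 197.32.0.0: MATCH
  /0 0.0.0.0: MATCH
Selected: next-hop 98.239.160.185 via eth2 (matched /12)


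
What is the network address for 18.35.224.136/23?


IP:   00010010.00100011.11100000.10001000
Mask: 11111111.11111111.11111110.00000000
AND operation:
Net:  00010010.00100011.11100000.00000000
Network: 18.35.224.0/23


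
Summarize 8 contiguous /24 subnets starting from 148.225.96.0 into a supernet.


Original prefix: /24
Number of subnets: 8 = 2^3
New prefix = 24 - 3 = 21
Supernet: 148.225.96.0/21


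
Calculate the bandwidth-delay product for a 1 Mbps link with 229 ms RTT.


BDP = bandwidth * RTT
= 1 Mbps * 229 ms
= 1 * 1e6 * 229 / 1000 bits
= 229000 bits
= 28625 bytes
= 27.9541 KB
BDP = 229000 bits (28625 bytes)


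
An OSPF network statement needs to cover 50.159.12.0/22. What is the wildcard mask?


Subnet mask: 255.255.252.0
Wildcard = 255.255.255.255 - subnet mask
255 - 255 = 0
255 - 255 = 0
255 - 252 = 3
255 - 0 = 255
Wildcard: 0.0.3.255


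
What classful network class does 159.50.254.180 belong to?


First octet: 159
Binary: 10011111
10xxxxxx -> Class B (128-191)
Class B, default mask 255.255.0.0 (/16)


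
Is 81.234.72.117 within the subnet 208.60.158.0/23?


Subnet network: 208.60.158.0
Test IP AND mask: 81.234.72.0
No, 81.234.72.117 is not in 208.60.158.0/23


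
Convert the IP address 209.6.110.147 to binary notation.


209 = 11010001
6 = 00000110
110 = 01101110
147 = 10010011
Binary: 11010001.00000110.01101110.10010011


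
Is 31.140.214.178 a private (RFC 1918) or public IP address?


RFC 1918 private ranges:
  10.0.0.0/8 (10.0.0.0 - 10.255.255.255)
  172.16.0.0/12 (172.16.0.0 - 172.31.255.255)
  192.168.0.0/16 (192.168.0.0 - 192.168.255.255)
Public (not in any RFC 1918 range)
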